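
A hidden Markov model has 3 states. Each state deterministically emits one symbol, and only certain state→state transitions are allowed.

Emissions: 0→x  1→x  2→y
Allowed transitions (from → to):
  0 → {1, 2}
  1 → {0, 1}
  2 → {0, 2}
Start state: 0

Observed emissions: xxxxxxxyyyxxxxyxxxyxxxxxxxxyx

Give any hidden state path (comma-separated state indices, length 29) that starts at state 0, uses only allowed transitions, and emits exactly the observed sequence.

0,1,1,0,1,1,0,2,2,2,0,1,1,0,2,0,1,0,2,0,1,1,1,0,1,1,0,2,0

  t0 'x' -> {0,1}, take 0 (start)
  t1 'x' -> {0,1}, take 1 (0->1 ok)
  t2 'x' -> {0,1}, take 1 (1->1 ok)
  t3 'x' -> {0,1}, take 0 (1->0 ok)
  t4 'x' -> {0,1}, take 1 (0->1 ok)
  t5 'x' -> {0,1}, take 1 (1->1 ok)
  t6 'x' -> {0,1}, take 0 (1->0 ok)
  t7 'y' -> {2}, take 2 (0->2 ok)
  t8 'y' -> {2}, take 2 (2->2 ok)
  t9 'y' -> {2}, take 2 (2->2 ok)
  t10 'x' -> {0,1}, take 0 (2->0 ok)
  t11 'x' -> {0,1}, take 1 (0->1 ok)
  t12 'x' -> {0,1}, take 1 (1->1 ok)
  t13 'x' -> {0,1}, take 0 (1->0 ok)
  t14 'y' -> {2}, take 2 (0->2 ok)
  t15 'x' -> {0,1}, take 0 (2->0 ok)
  t16 'x' -> {0,1}, take 1 (0->1 ok)
  t17 'x' -> {0,1}, take 0 (1->0 ok)
  t18 'y' -> {2}, take 2 (0->2 ok)
  t19 'x' -> {0,1}, take 0 (2->0 ok)
  t20 'x' -> {0,1}, take 1 (0->1 ok)
  t21 'x' -> {0,1}, take 1 (1->1 ok)
  t22 'x' -> {0,1}, take 1 (1->1 ok)
  t23 'x' -> {0,1}, take 0 (1->0 ok)
  t24 'x' -> {0,1}, take 1 (0->1 ok)
  t25 'x' -> {0,1}, take 1 (1->1 ok)
  t26 'x' -> {0,1}, take 0 (1->0 ok)
  t27 'y' -> {2}, take 2 (0->2 ok)
  t28 'x' -> {0,1}, take 0 (2->0 ok)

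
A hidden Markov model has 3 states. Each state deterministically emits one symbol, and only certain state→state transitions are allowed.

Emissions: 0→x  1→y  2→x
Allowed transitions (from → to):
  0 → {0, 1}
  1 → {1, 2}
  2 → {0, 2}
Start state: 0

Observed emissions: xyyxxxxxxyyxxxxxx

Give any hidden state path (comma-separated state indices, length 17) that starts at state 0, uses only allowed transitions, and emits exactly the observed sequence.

0,1,1,2,2,2,2,0,0,1,1,2,2,2,2,0,0

  [0] x  {0,2}  => 0  start
  [1] y  {1}  => 1  0->1 ok
  [2] y  {1}  => 1  1->1 ok
  [3] x  {0,2}  => 2  1->2 ok
  [4] x  {0,2}  => 2  2->2 ok
  [5] x  {0,2}  => 2  2->2 ok
  [6] x  {0,2}  => 2  2->2 ok
  [7] x  {0,2}  => 0  2->0 ok
  [8] x  {0,2}  => 0  0->0 ok
  [9] y  {1}  => 1  0->1 ok
  [10] y  {1}  => 1  1->1 ok
  [11] x  {0,2}  => 2  1->2 ok
  [12] x  {0,2}  => 2  2->2 ok
  [13] x  {0,2}  => 2  2->2 ok
  [14] x  {0,2}  => 2  2->2 ok
  [15] x  {0,2}  => 0  2->0 ok
  [16] x  {0,2}  => 0  0->0 ok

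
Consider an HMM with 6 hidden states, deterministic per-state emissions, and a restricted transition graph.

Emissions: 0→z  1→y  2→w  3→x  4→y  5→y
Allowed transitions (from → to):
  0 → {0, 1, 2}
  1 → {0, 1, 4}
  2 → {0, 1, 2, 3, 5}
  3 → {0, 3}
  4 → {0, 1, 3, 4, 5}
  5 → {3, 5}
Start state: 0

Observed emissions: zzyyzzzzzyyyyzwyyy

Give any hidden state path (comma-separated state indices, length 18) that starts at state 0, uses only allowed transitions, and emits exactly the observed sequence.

0,0,1,1,0,0,0,0,0,1,1,1,1,0,2,1,1,1

  t0 'z' -> {0}, take 0 (start)
  t1 'z' -> {0}, take 0 (0->0 ok)
  t2 'y' -> {1,4,5}, take 1 (0->1 ok)
  t3 'y' -> {1,4,5}, take 1 (1->1 ok)
  t4 'z' -> {0}, take 0 (1->0 ok)
  t5 'z' -> {0}, take 0 (0->0 ok)
  t6 'z' -> {0}, take 0 (0->0 ok)
  t7 'z' -> {0}, take 0 (0->0 ok)
  t8 'z' -> {0}, take 0 (0->0 ok)
  t9 'y' -> {1,4,5}, take 1 (0->1 ok)
  t10 'y' -> {1,4,5}, take 1 (1->1 ok)
  t11 'y' -> {1,4,5}, take 1 (1->1 ok)
  t12 'y' -> {1,4,5}, take 1 (1->1 ok)
  t13 'z' -> {0}, take 0 (1->0 ok)
  t14 'w' -> {2}, take 2 (0->2 ok)
  t15 'y' -> {1,4,5}, take 1 (2->1 ok)
  t16 'y' -> {1,4,5}, take 1 (1->1 ok)
  t17 'y' -> {1,4,5}, take 1 (1->1 ok)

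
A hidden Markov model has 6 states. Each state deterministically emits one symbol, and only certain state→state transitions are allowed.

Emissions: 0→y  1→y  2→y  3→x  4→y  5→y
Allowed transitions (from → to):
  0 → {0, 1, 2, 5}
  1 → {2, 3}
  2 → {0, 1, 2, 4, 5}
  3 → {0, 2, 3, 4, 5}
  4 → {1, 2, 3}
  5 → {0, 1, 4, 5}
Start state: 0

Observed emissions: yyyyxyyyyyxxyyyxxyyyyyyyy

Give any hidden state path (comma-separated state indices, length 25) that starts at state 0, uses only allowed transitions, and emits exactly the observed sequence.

0,0,2,4,3,4,2,0,0,1,3,3,0,0,1,3,3,2,0,2,2,0,2,0,0

  pos 0: y in {0,1,2,4,5}, choose 0; start
  pos 1: y in {0,1,2,4,5}, choose 0; 0->0 ok
  pos 2: y in {0,1,2,4,5}, choose 2; 0->2 ok
  pos 3: y in {0,1,2,4,5}, choose 4; 2->4 ok
  pos 4: x in {3}, choose 3; 4->3 ok
  pos 5: y in {0,1,2,4,5}, choose 4; 3->4 ok
  pos 6: y in {0,1,2,4,5}, choose 2; 4->2 ok
  pos 7: y in {0,1,2,4,5}, choose 0; 2->0 ok
  pos 8: y in {0,1,2,4,5}, choose 0; 0->0 ok
  pos 9: y in {0,1,2,4,5}, choose 1; 0->1 ok
  pos 10: x in {3}, choose 3; 1->3 ok
  pos 11: x in {3}, choose 3; 3->3 ok
  pos 12: y in {0,1,2,4,5}, choose 0; 3->0 ok
  pos 13: y in {0,1,2,4,5}, choose 0; 0->0 ok
  pos 14: y in {0,1,2,4,5}, choose 1; 0->1 ok
  pos 15: x in {3}, choose 3; 1->3 ok
  pos 16: x in {3}, choose 3; 3->3 ok
  pos 17: y in {0,1,2,4,5}, choose 2; 3->2 ok
  pos 18: y in {0,1,2,4,5}, choose 0; 2->0 ok
  pos 19: y in {0,1,2,4,5}, choose 2; 0->2 ok
  pos 20: y in {0,1,2,4,5}, choose 2; 2->2 ok
  pos 21: y in {0,1,2,4,5}, choose 0; 2->0 ok
  pos 22: y in {0,1,2,4,5}, choose 2; 0->2 ok
  pos 23: y in {0,1,2,4,5}, choose 0; 2->0 ok
  pos 24: y in {0,1,2,4,5}, choose 0; 0->0 ok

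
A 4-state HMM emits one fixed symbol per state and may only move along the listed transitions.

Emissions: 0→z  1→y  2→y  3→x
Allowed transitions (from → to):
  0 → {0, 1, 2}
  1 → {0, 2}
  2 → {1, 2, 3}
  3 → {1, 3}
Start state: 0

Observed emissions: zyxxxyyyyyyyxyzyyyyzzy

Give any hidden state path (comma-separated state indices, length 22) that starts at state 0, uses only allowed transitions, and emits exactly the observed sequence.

  [0] z  {0}  => 0  start
  [1] y  {1,2}  => 2  0->2 ok
  [2] x  {3}  => 3  2->3 ok
  [3] x  {3}  => 3  3->3 ok
  [4] x  {3}  => 3  3->3 ok
  [5] y  {1,2}  => 1  3->1 ok
  [6] y  {1,2}  => 2  1->2 ok
  [7] y  {1,2}  => 1  2->1 ok
  [8] y  {1,2}  => 2  1->2 ok
  [9] y  {1,2}  => 2  2->2 ok
  [10] y  {1,2}  => 1  2->1 ok
  [11] y  {1,2}  => 2  1->2 ok
  [12] x  {3}  => 3  2->3 ok
  [13] y  {1,2}  => 1  3->1 ok
  [14] z  {0}  => 0  1->0 ok
  [15] y  {1,2}  => 1  0->1 ok
  [16] y  {1,2}  => 2  1->2 ok
  [17] y  {1,2}  => 2  2->2 ok
  [18] y  {1,2}  => 1  2->1 ok
  [19] z  {0}  => 0  1->0 ok
  [20] z  {0}  => 0  0->0 ok
  [21] y  {1,2}  => 1  0->1 ok

0,2,3,3,3,1,2,1,2,2,1,2,3,1,0,1,2,2,1,0,0,1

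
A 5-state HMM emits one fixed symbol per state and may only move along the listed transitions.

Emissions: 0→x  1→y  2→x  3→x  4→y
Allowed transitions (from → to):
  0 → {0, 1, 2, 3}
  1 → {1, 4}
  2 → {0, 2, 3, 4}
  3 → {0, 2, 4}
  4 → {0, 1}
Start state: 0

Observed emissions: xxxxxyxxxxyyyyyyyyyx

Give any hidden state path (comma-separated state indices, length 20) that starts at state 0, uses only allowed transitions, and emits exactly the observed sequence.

0,2,2,0,3,4,0,0,0,2,4,1,1,1,4,1,4,1,4,0

  pos 0: x in {0,2,3}, choose 0; start
  pos 1: x in {0,2,3}, choose 2; 0->2 ok
  pos 2: x in {0,2,3}, choose 2; 2->2 ok
  pos 3: x in {0,2,3}, choose 0; 2->0 ok
  pos 4: x in {0,2,3}, choose 3; 0->3 ok
  pos 5: y in {1,4}, choose 4; 3->4 ok
  pos 6: x in {0,2,3}, choose 0; 4->0 ok
  pos 7: x in {0,2,3}, choose 0; 0->0 ok
  pos 8: x in {0,2,3}, choose 0; 0->0 ok
  pos 9: x in {0,2,3}, choose 2; 0->2 ok
  pos 10: y in {1,4}, choose 4; 2->4 ok
  pos 11: y in {1,4}, choose 1; 4->1 ok
  pos 12: y in {1,4}, choose 1; 1->1 ok
  pos 13: y in {1,4}, choose 1; 1->1 ok
  pos 14: y in {1,4}, choose 4; 1->4 ok
  pos 15: y in {1,4}, choose 1; 4->1 ok
  pos 16: y in {1,4}, choose 4; 1->4 ok
  pos 17: y in {1,4}, choose 1; 4->1 ok
  pos 18: y in {1,4}, choose 4; 1->4 ok
  pos 19: x in {0,2,3}, choose 0; 4->0 ok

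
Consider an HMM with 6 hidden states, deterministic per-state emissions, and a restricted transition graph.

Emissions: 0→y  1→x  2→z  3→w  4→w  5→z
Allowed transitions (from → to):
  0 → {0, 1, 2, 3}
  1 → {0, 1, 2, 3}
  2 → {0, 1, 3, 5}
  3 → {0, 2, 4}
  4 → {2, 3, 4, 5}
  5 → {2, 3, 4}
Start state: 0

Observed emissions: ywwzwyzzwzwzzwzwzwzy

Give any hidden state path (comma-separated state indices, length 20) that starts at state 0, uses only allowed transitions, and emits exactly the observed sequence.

  pos 0: y in {0}, choose 0; start
  pos 1: w in {3,4}, choose 3; 0->3 ok
  pos 2: w in {3,4}, choose 4; 3->4 ok
  pos 3: z in {2,5}, choose 2; 4->2 ok
  pos 4: w in {3,4}, choose 3; 2->3 ok
  pos 5: y in {0}, choose 0; 3->0 ok
  pos 6: z in {2,5}, choose 2; 0->2 ok
  pos 7: z in {2,5}, choose 5; 2->5 ok
  pos 8: w in {3,4}, choose 4; 5->4 ok
  pos 9: z in {2,5}, choose 5; 4->5 ok
  pos 10: w in {3,4}, choose 4; 5->4 ok
  pos 11: z in {2,5}, choose 2; 4->2 ok
  pos 12: z in {2,5}, choose 5; 2->5 ok
  pos 13: w in {3,4}, choose 4; 5->4 ok
  pos 14: z in {2,5}, choose 5; 4->5 ok
  pos 15: w in {3,4}, choose 4; 5->4 ok
  pos 16: z in {2,5}, choose 5; 4->5 ok
  pos 17: w in {3,4}, choose 4; 5->4 ok
  pos 18: z in {2,5}, choose 2; 4->2 ok
  pos 19: y in {0}, choose 0; 2->0 ok

0,3,4,2,3,0,2,5,4,5,4,2,5,4,5,4,5,4,2,0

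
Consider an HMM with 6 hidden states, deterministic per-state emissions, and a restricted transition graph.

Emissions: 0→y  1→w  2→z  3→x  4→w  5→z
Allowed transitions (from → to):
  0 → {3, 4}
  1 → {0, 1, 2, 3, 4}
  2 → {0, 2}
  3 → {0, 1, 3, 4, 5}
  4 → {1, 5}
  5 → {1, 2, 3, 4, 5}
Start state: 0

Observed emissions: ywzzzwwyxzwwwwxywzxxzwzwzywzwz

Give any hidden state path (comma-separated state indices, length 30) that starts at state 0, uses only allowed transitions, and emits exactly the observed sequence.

  [0] y  {0}  => 0  start
  [1] w  {1,4}  => 4  0->4 ok
  [2] z  {2,5}  => 5  4->5 ok
  [3] z  {2,5}  => 5  5->5 ok
  [4] z  {2,5}  => 5  5->5 ok
  [5] w  {1,4}  => 4  5->4 ok
  [6] w  {1,4}  => 1  4->1 ok
  [7] y  {0}  => 0  1->0 ok
  [8] x  {3}  => 3  0->3 ok
  [9] z  {2,5}  => 5  3->5 ok
  [10] w  {1,4}  => 1  5->1 ok
  [11] w  {1,4}  => 1  1->1 ok
  [12] w  {1,4}  => 1  1->1 ok
  [13] w  {1,4}  => 1  1->1 ok
  [14] x  {3}  => 3  1->3 ok
  [15] y  {0}  => 0  3->0 ok
  [16] w  {1,4}  => 4  0->4 ok
  [17] z  {2,5}  => 5  4->5 ok
  [18] x  {3}  => 3  5->3 ok
  [19] x  {3}  => 3  3->3 ok
  [20] z  {2,5}  => 5  3->5 ok
  [21] w  {1,4}  => 4  5->4 ok
  [22] z  {2,5}  => 5  4->5 ok
  [23] w  {1,4}  => 1  5->1 ok
  [24] z  {2,5}  => 2  1->2 ok
  [25] y  {0}  => 0  2->0 ok
  [26] w  {1,4}  => 4  0->4 ok
  [27] z  {2,5}  => 5  4->5 ok
  [28] w  {1,4}  => 4  5->4 ok
  [29] z  {2,5}  => 5  4->5 ok

0,4,5,5,5,4,1,0,3,5,1,1,1,1,3,0,4,5,3,3,5,4,5,1,2,0,4,5,4,5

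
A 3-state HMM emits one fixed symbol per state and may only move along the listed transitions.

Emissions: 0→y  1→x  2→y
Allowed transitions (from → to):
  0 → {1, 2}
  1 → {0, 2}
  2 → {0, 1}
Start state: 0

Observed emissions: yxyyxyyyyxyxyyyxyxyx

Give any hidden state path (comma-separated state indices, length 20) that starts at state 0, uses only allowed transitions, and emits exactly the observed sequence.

0,1,2,0,1,2,0,2,0,1,0,1,0,2,0,1,2,1,0,1

  0: obs=y cand={0,2} pick 0 [start]
  1: obs=x cand={1} pick 1 [0->1 ok]
  2: obs=y cand={0,2} pick 2 [1->2 ok]
  3: obs=y cand={0,2} pick 0 [2->0 ok]
  4: obs=x cand={1} pick 1 [0->1 ok]
  5: obs=y cand={0,2} pick 2 [1->2 ok]
  6: obs=y cand={0,2} pick 0 [2->0 ok]
  7: obs=y cand={0,2} pick 2 [0->2 ok]
  8: obs=y cand={0,2} pick 0 [2->0 ok]
  9: obs=x cand={1} pick 1 [0->1 ok]
  10: obs=y cand={0,2} pick 0 [1->0 ok]
  11: obs=x cand={1} pick 1 [0->1 ok]
  12: obs=y cand={0,2} pick 0 [1->0 ok]
  13: obs=y cand={0,2} pick 2 [0->2 ok]
  14: obs=y cand={0,2} pick 0 [2->0 ok]
  15: obs=x cand={1} pick 1 [0->1 ok]
  16: obs=y cand={0,2} pick 2 [1->2 ok]
  17: obs=x cand={1} pick 1 [2->1 ok]
  18: obs=y cand={0,2} pick 0 [1->0 ok]
  19: obs=x cand={1} pick 1 [0->1 ok]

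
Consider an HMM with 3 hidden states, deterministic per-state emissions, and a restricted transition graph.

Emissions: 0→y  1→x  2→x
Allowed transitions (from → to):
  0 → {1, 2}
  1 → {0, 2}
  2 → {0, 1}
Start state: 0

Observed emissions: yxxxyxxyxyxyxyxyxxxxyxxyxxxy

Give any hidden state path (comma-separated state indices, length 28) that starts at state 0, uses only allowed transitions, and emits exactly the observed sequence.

0,1,2,1,0,2,1,0,2,0,1,0,2,0,2,0,2,1,2,1,0,2,1,0,1,2,1,0

  0: obs=y cand={0} pick 0 [start]
  1: obs=x cand={1,2} pick 1 [0->1 ok]
  2: obs=x cand={1,2} pick 2 [1->2 ok]
  3: obs=x cand={1,2} pick 1 [2->1 ok]
  4: obs=y cand={0} pick 0 [1->0 ok]
  5: obs=x cand={1,2} pick 2 [0->2 ok]
  6: obs=x cand={1,2} pick 1 [2->1 ok]
  7: obs=y cand={0} pick 0 [1->0 ok]
  8: obs=x cand={1,2} pick 2 [0->2 ok]
  9: obs=y cand={0} pick 0 [2->0 ok]
  10: obs=x cand={1,2} pick 1 [0->1 ok]
  11: obs=y cand={0} pick 0 [1->0 ok]
  12: obs=x cand={1,2} pick 2 [0->2 ok]
  13: obs=y cand={0} pick 0 [2->0 ok]
  14: obs=x cand={1,2} pick 2 [0->2 ok]
  15: obs=y cand={0} pick 0 [2->0 ok]
  16: obs=x cand={1,2} pick 2 [0->2 ok]
  17: obs=x cand={1,2} pick 1 [2->1 ok]
  18: obs=x cand={1,2} pick 2 [1->2 ok]
  19: obs=x cand={1,2} pick 1 [2->1 ok]
  20: obs=y cand={0} pick 0 [1->0 ok]
  21: obs=x cand={1,2} pick 2 [0->2 ok]
  22: obs=x cand={1,2} pick 1 [2->1 ok]
  23: obs=y cand={0} pick 0 [1->0 ok]
  24: obs=x cand={1,2} pick 1 [0->1 ok]
  25: obs=x cand={1,2} pick 2 [1->2 ok]
  26: obs=x cand={1,2} pick 1 [2->1 ok]
  27: obs=y cand={0} pick 0 [1->0 ok]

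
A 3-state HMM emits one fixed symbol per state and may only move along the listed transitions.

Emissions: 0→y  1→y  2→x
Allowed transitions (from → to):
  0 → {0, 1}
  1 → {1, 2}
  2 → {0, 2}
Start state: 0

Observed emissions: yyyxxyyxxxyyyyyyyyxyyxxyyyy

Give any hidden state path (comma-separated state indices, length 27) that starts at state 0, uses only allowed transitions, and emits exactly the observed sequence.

  pos 0: y in {0,1}, choose 0; start
  pos 1: y in {0,1}, choose 1; 0->1 ok
  pos 2: y in {0,1}, choose 1; 1->1 ok
  pos 3: x in {2}, choose 2; 1->2 ok
  pos 4: x in {2}, choose 2; 2->2 ok
  pos 5: y in {0,1}, choose 0; 2->0 ok
  pos 6: y in {0,1}, choose 1; 0->1 ok
  pos 7: x in {2}, choose 2; 1->2 ok
  pos 8: x in {2}, choose 2; 2->2 ok
  pos 9: x in {2}, choose 2; 2->2 ok
  pos 10: y in {0,1}, choose 0; 2->0 ok
  pos 11: y in {0,1}, choose 0; 0->0 ok
  pos 12: y in {0,1}, choose 0; 0->0 ok
  pos 13: y in {0,1}, choose 0; 0->0 ok
  pos 14: y in {0,1}, choose 0; 0->0 ok
  pos 15: y in {0,1}, choose 0; 0->0 ok
  pos 16: y in {0,1}, choose 0; 0->0 ok
  pos 17: y in {0,1}, choose 1; 0->1 ok
  pos 18: x in {2}, choose 2; 1->2 ok
  pos 19: y in {0,1}, choose 0; 2->0 ok
  pos 20: y in {0,1}, choose 1; 0->1 ok
  pos 21: x in {2}, choose 2; 1->2 ok
  pos 22: x in {2}, choose 2; 2->2 ok
  pos 23: y in {0,1}, choose 0; 2->0 ok
  pos 24: y in {0,1}, choose 0; 0->0 ok
  pos 25: y in {0,1}, choose 1; 0->1 ok
  pos 26: y in {0,1}, choose 1; 1->1 ok

0,1,1,2,2,0,1,2,2,2,0,0,0,0,0,0,0,1,2,0,1,2,2,0,0,1,1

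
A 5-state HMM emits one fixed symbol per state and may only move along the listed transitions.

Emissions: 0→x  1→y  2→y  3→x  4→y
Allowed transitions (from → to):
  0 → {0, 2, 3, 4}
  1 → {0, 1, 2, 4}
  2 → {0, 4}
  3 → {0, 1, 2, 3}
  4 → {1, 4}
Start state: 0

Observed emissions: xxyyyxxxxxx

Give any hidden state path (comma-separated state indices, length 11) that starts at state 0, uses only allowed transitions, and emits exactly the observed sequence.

  t0 'x' -> {0,3}, take 0 (start)
  t1 'x' -> {0,3}, take 0 (0->0 ok)
  t2 'y' -> {1,2,4}, take 4 (0->4 ok)
  t3 'y' -> {1,2,4}, take 1 (4->1 ok)
  t4 'y' -> {1,2,4}, take 2 (1->2 ok)
  t5 'x' -> {0,3}, take 0 (2->0 ok)
  t6 'x' -> {0,3}, take 3 (0->3 ok)
  t7 'x' -> {0,3}, take 0 (3->0 ok)
  t8 'x' -> {0,3}, take 3 (0->3 ok)
  t9 'x' -> {0,3}, take 3 (3->3 ok)
  t10 'x' -> {0,3}, take 3 (3->3 ok)

0,0,4,1,2,0,3,0,3,3,3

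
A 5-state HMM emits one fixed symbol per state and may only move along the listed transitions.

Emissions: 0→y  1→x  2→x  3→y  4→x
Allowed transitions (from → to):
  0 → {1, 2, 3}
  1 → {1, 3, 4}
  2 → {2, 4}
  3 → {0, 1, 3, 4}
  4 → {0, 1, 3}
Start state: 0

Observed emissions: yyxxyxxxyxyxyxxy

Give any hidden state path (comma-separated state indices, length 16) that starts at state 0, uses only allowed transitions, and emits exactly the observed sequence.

0,3,1,1,3,1,1,4,3,1,3,4,0,1,1,3

  [0] y  {0,3}  => 0  start
  [1] y  {0,3}  => 3  0->3 ok
  [2] x  {1,2,4}  => 1  3->1 ok
  [3] x  {1,2,4}  => 1  1->1 ok
  [4] y  {0,3}  => 3  1->3 ok
  [5] x  {1,2,4}  => 1  3->1 ok
  [6] x  {1,2,4}  => 1  1->1 ok
  [7] x  {1,2,4}  => 4  1->4 ok
  [8] y  {0,3}  => 3  4->3 ok
  [9] x  {1,2,4}  => 1  3->1 ok
  [10] y  {0,3}  => 3  1->3 ok
  [11] x  {1,2,4}  => 4  3->4 ok
  [12] y  {0,3}  => 0  4->0 ok
  [13] x  {1,2,4}  => 1  0->1 ok
  [14] x  {1,2,4}  => 1  1->1 ok
  [15] y  {0,3}  => 3  1->3 ok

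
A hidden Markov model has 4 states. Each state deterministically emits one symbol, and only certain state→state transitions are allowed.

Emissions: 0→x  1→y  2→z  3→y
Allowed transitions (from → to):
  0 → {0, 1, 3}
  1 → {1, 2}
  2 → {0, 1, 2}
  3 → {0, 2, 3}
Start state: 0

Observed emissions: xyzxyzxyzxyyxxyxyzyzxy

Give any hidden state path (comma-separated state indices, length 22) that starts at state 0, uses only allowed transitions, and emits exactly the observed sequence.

0,1,2,0,3,2,0,3,2,0,3,3,0,0,3,0,3,2,1,2,0,1

  t0 'x' -> {0}, take 0 (start)
  t1 'y' -> {1,3}, take 1 (0->1 ok)
  t2 'z' -> {2}, take 2 (1->2 ok)
  t3 'x' -> {0}, take 0 (2->0 ok)
  t4 'y' -> {1,3}, take 3 (0->3 ok)
  t5 'z' -> {2}, take 2 (3->2 ok)
  t6 'x' -> {0}, take 0 (2->0 ok)
  t7 'y' -> {1,3}, take 3 (0->3 ok)
  t8 'z' -> {2}, take 2 (3->2 ok)
  t9 'x' -> {0}, take 0 (2->0 ok)
  t10 'y' -> {1,3}, take 3 (0->3 ok)
  t11 'y' -> {1,3}, take 3 (3->3 ok)
  t12 'x' -> {0}, take 0 (3->0 ok)
  t13 'x' -> {0}, take 0 (0->0 ok)
  t14 'y' -> {1,3}, take 3 (0->3 ok)
  t15 'x' -> {0}, take 0 (3->0 ok)
  t16 'y' -> {1,3}, take 3 (0->3 ok)
  t17 'z' -> {2}, take 2 (3->2 ok)
  t18 'y' -> {1,3}, take 1 (2->1 ok)
  t19 'z' -> {2}, take 2 (1->2 ok)
  t20 'x' -> {0}, take 0 (2->0 ok)
  t21 'y' -> {1,3}, take 1 (0->1 ok)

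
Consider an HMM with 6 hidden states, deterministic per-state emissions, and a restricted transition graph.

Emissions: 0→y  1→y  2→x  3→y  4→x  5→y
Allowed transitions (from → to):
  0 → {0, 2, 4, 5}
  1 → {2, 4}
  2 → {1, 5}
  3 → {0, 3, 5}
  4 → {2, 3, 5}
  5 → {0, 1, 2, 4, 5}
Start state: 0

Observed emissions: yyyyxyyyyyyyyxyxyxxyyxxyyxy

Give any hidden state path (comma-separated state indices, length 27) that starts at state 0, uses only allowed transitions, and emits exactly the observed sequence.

0,5,5,0,2,5,0,5,5,0,5,0,5,2,1,4,5,4,2,5,1,4,2,5,1,2,5

  pos 0: y in {0,1,3,5}, choose 0; start
  pos 1: y in {0,1,3,5}, choose 5; 0->5 ok
  pos 2: y in {0,1,3,5}, choose 5; 5->5 ok
  pos 3: y in {0,1,3,5}, choose 0; 5->0 ok
  pos 4: x in {2,4}, choose 2; 0->2 ok
  pos 5: y in {0,1,3,5}, choose 5; 2->5 ok
  pos 6: y in {0,1,3,5}, choose 0; 5->0 ok
  pos 7: y in {0,1,3,5}, choose 5; 0->5 ok
  pos 8: y in {0,1,3,5}, choose 5; 5->5 ok
  pos 9: y in {0,1,3,5}, choose 0; 5->0 ok
  pos 10: y in {0,1,3,5}, choose 5; 0->5 ok
  pos 11: y in {0,1,3,5}, choose 0; 5->0 ok
  pos 12: y in {0,1,3,5}, choose 5; 0->5 ok
  pos 13: x in {2,4}, choose 2; 5->2 ok
  pos 14: y in {0,1,3,5}, choose 1; 2->1 ok
  pos 15: x in {2,4}, choose 4; 1->4 ok
  pos 16: y in {0,1,3,5}, choose 5; 4->5 ok
  pos 17: x in {2,4}, choose 4; 5->4 ok
  pos 18: x in {2,4}, choose 2; 4->2 ok
  pos 19: y in {0,1,3,5}, choose 5; 2->5 ok
  pos 20: y in {0,1,3,5}, choose 1; 5->1 ok
  pos 21: x in {2,4}, choose 4; 1->4 ok
  pos 22: x in {2,4}, choose 2; 4->2 ok
  pos 23: y in {0,1,3,5}, choose 5; 2->5 ok
  pos 24: y in {0,1,3,5}, choose 1; 5->1 ok
  pos 25: x in {2,4}, choose 2; 1->2 ok
  pos 26: y in {0,1,3,5}, choose 5; 2->5 ok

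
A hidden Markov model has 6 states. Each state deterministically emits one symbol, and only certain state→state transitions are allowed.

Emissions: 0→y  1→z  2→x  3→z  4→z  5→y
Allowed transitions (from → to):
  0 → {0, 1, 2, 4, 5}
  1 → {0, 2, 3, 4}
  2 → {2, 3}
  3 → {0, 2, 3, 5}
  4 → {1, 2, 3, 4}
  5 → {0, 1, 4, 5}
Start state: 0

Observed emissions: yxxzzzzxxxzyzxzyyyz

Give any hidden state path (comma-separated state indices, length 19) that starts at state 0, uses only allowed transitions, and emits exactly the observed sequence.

0,2,2,3,3,3,3,2,2,2,3,0,1,2,3,5,0,5,4

  [0] y  {0,5}  => 0  start
  [1] x  {2}  => 2  0->2 ok
  [2] x  {2}  => 2  2->2 ok
  [3] z  {1,3,4}  => 3  2->3 ok
  [4] z  {1,3,4}  => 3  3->3 ok
  [5] z  {1,3,4}  => 3  3->3 ok
  [6] z  {1,3,4}  => 3  3->3 ok
  [7] x  {2}  => 2  3->2 ok
  [8] x  {2}  => 2  2->2 ok
  [9] x  {2}  => 2  2->2 ok
  [10] z  {1,3,4}  => 3  2->3 ok
  [11] y  {0,5}  => 0  3->0 ok
  [12] z  {1,3,4}  => 1  0->1 ok
  [13] x  {2}  => 2  1->2 ok
  [14] z  {1,3,4}  => 3  2->3 ok
  [15] y  {0,5}  => 5  3->5 ok
  [16] y  {0,5}  => 0  5->0 ok
  [17] y  {0,5}  => 5  0->5 ok
  [18] z  {1,3,4}  => 4  5->4 ok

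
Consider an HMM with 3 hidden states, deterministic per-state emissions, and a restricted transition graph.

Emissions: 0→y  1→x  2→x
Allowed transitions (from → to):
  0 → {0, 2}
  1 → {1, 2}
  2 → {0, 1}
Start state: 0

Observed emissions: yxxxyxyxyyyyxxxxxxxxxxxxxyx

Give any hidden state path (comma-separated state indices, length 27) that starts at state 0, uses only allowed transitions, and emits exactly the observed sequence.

  [0] y  {0}  => 0  start
  [1] x  {1,2}  => 2  0->2 ok
  [2] x  {1,2}  => 1  2->1 ok
  [3] x  {1,2}  => 2  1->2 ok
  [4] y  {0}  => 0  2->0 ok
  [5] x  {1,2}  => 2  0->2 ok
  [6] y  {0}  => 0  2->0 ok
  [7] x  {1,2}  => 2  0->2 ok
  [8] y  {0}  => 0  2->0 ok
  [9] y  {0}  => 0  0->0 ok
  [10] y  {0}  => 0  0->0 ok
  [11] y  {0}  => 0  0->0 ok
  [12] x  {1,2}  => 2  0->2 ok
  [13] x  {1,2}  => 1  2->1 ok
  [14] x  {1,2}  => 1  1->1 ok
  [15] x  {1,2}  => 2  1->2 ok
  [16] x  {1,2}  => 1  2->1 ok
  [17] x  {1,2}  => 1  1->1 ok
  [18] x  {1,2}  => 1  1->1 ok
  [19] x  {1,2}  => 2  1->2 ok
  [20] x  {1,2}  => 1  2->1 ok
  [21] x  {1,2}  => 1  1->1 ok
  [22] x  {1,2}  => 2  1->2 ok
  [23] x  {1,2}  => 1  2->1 ok
  [24] x  {1,2}  => 2  1->2 ok
  [25] y  {0}  => 0  2->0 ok
  [26] x  {1,2}  => 2  0->2 ok

0,2,1,2,0,2,0,2,0,0,0,0,2,1,1,2,1,1,1,2,1,1,2,1,2,0,2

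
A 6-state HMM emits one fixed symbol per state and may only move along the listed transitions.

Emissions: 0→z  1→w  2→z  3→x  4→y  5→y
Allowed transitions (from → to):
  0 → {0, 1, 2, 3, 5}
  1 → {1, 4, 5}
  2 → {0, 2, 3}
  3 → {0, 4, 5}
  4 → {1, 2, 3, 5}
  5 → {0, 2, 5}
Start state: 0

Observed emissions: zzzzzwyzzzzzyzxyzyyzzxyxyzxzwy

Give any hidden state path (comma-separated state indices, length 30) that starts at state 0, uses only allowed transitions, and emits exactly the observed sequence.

  t0 'z' -> {0,2}, take 0 (start)
  t1 'z' -> {0,2}, take 2 (0->2 ok)
  t2 'z' -> {0,2}, take 2 (2->2 ok)
  t3 'z' -> {0,2}, take 2 (2->2 ok)
  t4 'z' -> {0,2}, take 0 (2->0 ok)
  t5 'w' -> {1}, take 1 (0->1 ok)
  t6 'y' -> {4,5}, take 5 (1->5 ok)
  t7 'z' -> {0,2}, take 2 (5->2 ok)
  t8 'z' -> {0,2}, take 0 (2->0 ok)
  t9 'z' -> {0,2}, take 0 (0->0 ok)
  t10 'z' -> {0,2}, take 2 (0->2 ok)
  t11 'z' -> {0,2}, take 0 (2->0 ok)
  t12 'y' -> {4,5}, take 5 (0->5 ok)
  t13 'z' -> {0,2}, take 0 (5->0 ok)
  t14 'x' -> {3}, take 3 (0->3 ok)
  t15 'y' -> {4,5}, take 5 (3->5 ok)
  t16 'z' -> {0,2}, take 0 (5->0 ok)
  t17 'y' -> {4,5}, take 5 (0->5 ok)
  t18 'y' -> {4,5}, take 5 (5->5 ok)
  t19 'z' -> {0,2}, take 0 (5->0 ok)
  t20 'z' -> {0,2}, take 2 (0->2 ok)
  t21 'x' -> {3}, take 3 (2->3 ok)
  t22 'y' -> {4,5}, take 4 (3->4 ok)
  t23 'x' -> {3}, take 3 (4->3 ok)
  t24 'y' -> {4,5}, take 5 (3->5 ok)
  t25 'z' -> {0,2}, take 0 (5->0 ok)
  t26 'x' -> {3}, take 3 (0->3 ok)
  t27 'z' -> {0,2}, take 0 (3->0 ok)
  t28 'w' -> {1}, take 1 (0->1 ok)
  t29 'y' -> {4,5}, take 5 (1->5 ok)

0,2,2,2,0,1,5,2,0,0,2,0,5,0,3,5,0,5,5,0,2,3,4,3,5,0,3,0,1,5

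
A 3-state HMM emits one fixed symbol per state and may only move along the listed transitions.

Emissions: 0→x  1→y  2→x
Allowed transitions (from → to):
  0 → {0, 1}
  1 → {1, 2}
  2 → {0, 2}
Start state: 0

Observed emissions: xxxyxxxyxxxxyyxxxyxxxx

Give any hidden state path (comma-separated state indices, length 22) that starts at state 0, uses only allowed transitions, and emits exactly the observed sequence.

0,0,0,1,2,2,0,1,2,2,2,0,1,1,2,0,0,1,2,2,0,0

  pos 0: x in {0,2}, choose 0; start
  pos 1: x in {0,2}, choose 0; 0->0 ok
  pos 2: x in {0,2}, choose 0; 0->0 ok
  pos 3: y in {1}, choose 1; 0->1 ok
  pos 4: x in {0,2}, choose 2; 1->2 ok
  pos 5: x in {0,2}, choose 2; 2->2 ok
  pos 6: x in {0,2}, choose 0; 2->0 ok
  pos 7: y in {1}, choose 1; 0->1 ok
  pos 8: x in {0,2}, choose 2; 1->2 ok
  pos 9: x in {0,2}, choose 2; 2->2 ok
  pos 10: x in {0,2}, choose 2; 2->2 ok
  pos 11: x in {0,2}, choose 0; 2->0 ok
  pos 12: y in {1}, choose 1; 0->1 ok
  pos 13: y in {1}, choose 1; 1->1 ok
  pos 14: x in {0,2}, choose 2; 1->2 ok
  pos 15: x in {0,2}, choose 0; 2->0 ok
  pos 16: x in {0,2}, choose 0; 0->0 ok
  pos 17: y in {1}, choose 1; 0->1 ok
  pos 18: x in {0,2}, choose 2; 1->2 ok
  pos 19: x in {0,2}, choose 2; 2->2 ok
  pos 20: x in {0,2}, choose 0; 2->0 ok
  pos 21: x in {0,2}, choose 0; 0->0 ok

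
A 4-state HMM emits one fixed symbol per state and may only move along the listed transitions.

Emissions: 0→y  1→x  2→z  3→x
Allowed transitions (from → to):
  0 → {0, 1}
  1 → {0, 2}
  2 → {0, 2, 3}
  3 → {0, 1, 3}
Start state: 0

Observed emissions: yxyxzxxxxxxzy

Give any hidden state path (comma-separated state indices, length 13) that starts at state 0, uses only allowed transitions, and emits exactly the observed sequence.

  0: obs=y cand={0} pick 0 [start]
  1: obs=x cand={1,3} pick 1 [0->1 ok]
  2: obs=y cand={0} pick 0 [1->0 ok]
  3: obs=x cand={1,3} pick 1 [0->1 ok]
  4: obs=z cand={2} pick 2 [1->2 ok]
  5: obs=x cand={1,3} pick 3 [2->3 ok]
  6: obs=x cand={1,3} pick 3 [3->3 ok]
  7: obs=x cand={1,3} pick 3 [3->3 ok]
  8: obs=x cand={1,3} pick 3 [3->3 ok]
  9: obs=x cand={1,3} pick 3 [3->3 ok]
  10: obs=x cand={1,3} pick 1 [3->1 ok]
  11: obs=z cand={2} pick 2 [1->2 ok]
  12: obs=y cand={0} pick 0 [2->0 ok]

0,1,0,1,2,3,3,3,3,3,1,2,0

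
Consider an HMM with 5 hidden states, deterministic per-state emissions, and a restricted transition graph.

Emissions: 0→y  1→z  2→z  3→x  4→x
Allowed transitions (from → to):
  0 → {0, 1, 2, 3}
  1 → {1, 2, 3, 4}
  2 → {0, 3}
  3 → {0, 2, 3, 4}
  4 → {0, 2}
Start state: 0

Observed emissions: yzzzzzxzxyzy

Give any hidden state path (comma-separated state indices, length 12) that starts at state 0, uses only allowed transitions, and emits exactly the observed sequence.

  [0] y  {0}  => 0  start
  [1] z  {1,2}  => 1  0->1 ok
  [2] z  {1,2}  => 1  1->1 ok
  [3] z  {1,2}  => 1  1->1 ok
  [4] z  {1,2}  => 1  1->1 ok
  [5] z  {1,2}  => 1  1->1 ok
  [6] x  {3,4}  => 3  1->3 ok
  [7] z  {1,2}  => 2  3->2 ok
  [8] x  {3,4}  => 3  2->3 ok
  [9] y  {0}  => 0  3->0 ok
  [10] z  {1,2}  => 2  0->2 ok
  [11] y  {0}  => 0  2->0 ok

0,1,1,1,1,1,3,2,3,0,2,0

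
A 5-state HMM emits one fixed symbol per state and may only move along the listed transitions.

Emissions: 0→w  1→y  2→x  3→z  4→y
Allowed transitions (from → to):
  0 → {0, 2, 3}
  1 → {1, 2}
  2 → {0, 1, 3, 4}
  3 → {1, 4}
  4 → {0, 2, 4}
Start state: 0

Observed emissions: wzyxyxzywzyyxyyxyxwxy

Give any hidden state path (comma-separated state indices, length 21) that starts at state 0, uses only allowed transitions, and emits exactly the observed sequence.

  0: obs=w cand={0} pick 0 [start]
  1: obs=z cand={3} pick 3 [0->3 ok]
  2: obs=y cand={1,4} pick 1 [3->1 ok]
  3: obs=x cand={2} pick 2 [1->2 ok]
  4: obs=y cand={1,4} pick 1 [2->1 ok]
  5: obs=x cand={2} pick 2 [1->2 ok]
  6: obs=z cand={3} pick 3 [2->3 ok]
  7: obs=y cand={1,4} pick 4 [3->4 ok]
  8: obs=w cand={0} pick 0 [4->0 ok]
  9: obs=z cand={3} pick 3 [0->3 ok]
  10: obs=y cand={1,4} pick 1 [3->1 ok]
  11: obs=y cand={1,4} pick 1 [1->1 ok]
  12: obs=x cand={2} pick 2 [1->2 ok]
  13: obs=y cand={1,4} pick 1 [2->1 ok]
  14: obs=y cand={1,4} pick 1 [1->1 ok]
  15: obs=x cand={2} pick 2 [1->2 ok]
  16: obs=y cand={1,4} pick 1 [2->1 ok]
  17: obs=x cand={2} pick 2 [1->2 ok]
  18: obs=w cand={0} pick 0 [2->0 ok]
  19: obs=x cand={2} pick 2 [0->2 ok]
  20: obs=y cand={1,4} pick 1 [2->1 ok]

0,3,1,2,1,2,3,4,0,3,1,1,2,1,1,2,1,2,0,2,1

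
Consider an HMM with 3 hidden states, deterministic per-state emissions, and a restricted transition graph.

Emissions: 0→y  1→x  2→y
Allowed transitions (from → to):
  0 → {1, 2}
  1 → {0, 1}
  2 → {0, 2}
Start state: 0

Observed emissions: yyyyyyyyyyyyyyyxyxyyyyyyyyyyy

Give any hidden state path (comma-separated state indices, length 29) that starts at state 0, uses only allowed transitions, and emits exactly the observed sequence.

  [0] y  {0,2}  => 0  start
  [1] y  {0,2}  => 2  0->2 ok
  [2] y  {0,2}  => 0  2->0 ok
  [3] y  {0,2}  => 2  0->2 ok
  [4] y  {0,2}  => 2  2->2 ok
  [5] y  {0,2}  => 0  2->0 ok
  [6] y  {0,2}  => 2  0->2 ok
  [7] y  {0,2}  => 0  2->0 ok
  [8] y  {0,2}  => 2  0->2 ok
  [9] y  {0,2}  => 0  2->0 ok
  [10] y  {0,2}  => 2  0->2 ok
  [11] y  {0,2}  => 0  2->0 ok
  [12] y  {0,2}  => 2  0->2 ok
  [13] y  {0,2}  => 2  2->2 ok
  [14] y  {0,2}  => 0  2->0 ok
  [15] x  {1}  => 1  0->1 ok
  [16] y  {0,2}  => 0  1->0 ok
  [17] x  {1}  => 1  0->1 ok
  [18] y  {0,2}  => 0  1->0 ok
  [19] y  {0,2}  => 2  0->2 ok
  [20] y  {0,2}  => 0  2->0 ok
  [21] y  {0,2}  => 2  0->2 ok
  [22] y  {0,2}  => 0  2->0 ok
  [23] y  {0,2}  => 2  0->2 ok
  [24] y  {0,2}  => 0  2->0 ok
  [25] y  {0,2}  => 2  0->2 ok
  [26] y  {0,2}  => 2  2->2 ok
  [27] y  {0,2}  => 0  2->0 ok
  [28] y  {0,2}  => 2  0->2 ok

0,2,0,2,2,0,2,0,2,0,2,0,2,2,0,1,0,1,0,2,0,2,0,2,0,2,2,0,2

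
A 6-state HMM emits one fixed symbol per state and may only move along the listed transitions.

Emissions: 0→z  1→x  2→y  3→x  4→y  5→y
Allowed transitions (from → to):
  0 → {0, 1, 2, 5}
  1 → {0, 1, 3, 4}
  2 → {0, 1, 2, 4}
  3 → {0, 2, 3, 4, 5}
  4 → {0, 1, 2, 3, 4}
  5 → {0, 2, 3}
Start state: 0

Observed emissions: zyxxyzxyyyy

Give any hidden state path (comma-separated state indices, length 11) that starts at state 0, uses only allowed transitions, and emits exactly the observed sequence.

0,5,3,3,2,0,1,4,2,4,2

  [0] z  {0}  => 0  start
  [1] y  {2,4,5}  => 5  0->5 ok
  [2] x  {1,3}  => 3  5->3 ok
  [3] x  {1,3}  => 3  3->3 ok
  [4] y  {2,4,5}  => 2  3->2 ok
  [5] z  {0}  => 0  2->0 ok
  [6] x  {1,3}  => 1  0->1 ok
  [7] y  {2,4,5}  => 4  1->4 ok
  [8] y  {2,4,5}  => 2  4->2 ok
  [9] y  {2,4,5}  => 4  2->4 ok
  [10] y  {2,4,5}  => 2  4->2 ok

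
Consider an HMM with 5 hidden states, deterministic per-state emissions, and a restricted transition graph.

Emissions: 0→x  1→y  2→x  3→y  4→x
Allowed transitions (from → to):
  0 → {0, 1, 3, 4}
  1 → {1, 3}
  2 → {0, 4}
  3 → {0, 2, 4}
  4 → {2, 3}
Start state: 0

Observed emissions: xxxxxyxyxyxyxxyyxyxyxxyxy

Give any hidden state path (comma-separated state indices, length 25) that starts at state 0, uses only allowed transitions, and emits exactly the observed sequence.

0,0,4,2,4,3,0,3,0,3,0,3,2,0,1,3,4,3,4,3,2,0,3,0,3

  t0 'x' -> {0,2,4}, take 0 (start)
  t1 'x' -> {0,2,4}, take 0 (0->0 ok)
  t2 'x' -> {0,2,4}, take 4 (0->4 ok)
  t3 'x' -> {0,2,4}, take 2 (4->2 ok)
  t4 'x' -> {0,2,4}, take 4 (2->4 ok)
  t5 'y' -> {1,3}, take 3 (4->3 ok)
  t6 'x' -> {0,2,4}, take 0 (3->0 ok)
  t7 'y' -> {1,3}, take 3 (0->3 ok)
  t8 'x' -> {0,2,4}, take 0 (3->0 ok)
  t9 'y' -> {1,3}, take 3 (0->3 ok)
  t10 'x' -> {0,2,4}, take 0 (3->0 ok)
  t11 'y' -> {1,3}, take 3 (0->3 ok)
  t12 'x' -> {0,2,4}, take 2 (3->2 ok)
  t13 'x' -> {0,2,4}, take 0 (2->0 ok)
  t14 'y' -> {1,3}, take 1 (0->1 ok)
  t15 'y' -> {1,3}, take 3 (1->3 ok)
  t16 'x' -> {0,2,4}, take 4 (3->4 ok)
  t17 'y' -> {1,3}, take 3 (4->3 ok)
  t18 'x' -> {0,2,4}, take 4 (3->4 ok)
  t19 'y' -> {1,3}, take 3 (4->3 ok)
  t20 'x' -> {0,2,4}, take 2 (3->2 ok)
  t21 'x' -> {0,2,4}, take 0 (2->0 ok)
  t22 'y' -> {1,3}, take 3 (0->3 ok)
  t23 'x' -> {0,2,4}, take 0 (3->0 ok)
  t24 'y' -> {1,3}, take 3 (0->3 ok)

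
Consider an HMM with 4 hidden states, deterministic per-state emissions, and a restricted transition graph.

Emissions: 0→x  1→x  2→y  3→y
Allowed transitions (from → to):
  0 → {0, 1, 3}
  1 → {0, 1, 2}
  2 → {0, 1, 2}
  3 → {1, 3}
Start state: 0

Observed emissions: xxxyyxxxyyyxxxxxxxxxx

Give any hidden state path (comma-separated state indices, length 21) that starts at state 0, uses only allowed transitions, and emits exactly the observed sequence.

0,1,0,3,3,1,0,0,3,3,3,1,1,1,0,1,0,0,1,1,0

  pos 0: x in {0,1}, choose 0; start
  pos 1: x in {0,1}, choose 1; 0->1 ok
  pos 2: x in {0,1}, choose 0; 1->0 ok
  pos 3: y in {2,3}, choose 3; 0->3 ok
  pos 4: y in {2,3}, choose 3; 3->3 ok
  pos 5: x in {0,1}, choose 1; 3->1 ok
  pos 6: x in {0,1}, choose 0; 1->0 ok
  pos 7: x in {0,1}, choose 0; 0->0 ok
  pos 8: y in {2,3}, choose 3; 0->3 ok
  pos 9: y in {2,3}, choose 3; 3->3 ok
  pos 10: y in {2,3}, choose 3; 3->3 ok
  pos 11: x in {0,1}, choose 1; 3->1 ok
  pos 12: x in {0,1}, choose 1; 1->1 ok
  pos 13: x in {0,1}, choose 1; 1->1 ok
  pos 14: x in {0,1}, choose 0; 1->0 ok
  pos 15: x in {0,1}, choose 1; 0->1 ok
  pos 16: x in {0,1}, choose 0; 1->0 ok
  pos 17: x in {0,1}, choose 0; 0->0 ok
  pos 18: x in {0,1}, choose 1; 0->1 ok
  pos 19: x in {0,1}, choose 1; 1->1 ok
  pos 20: x in {0,1}, choose 0; 1->0 ok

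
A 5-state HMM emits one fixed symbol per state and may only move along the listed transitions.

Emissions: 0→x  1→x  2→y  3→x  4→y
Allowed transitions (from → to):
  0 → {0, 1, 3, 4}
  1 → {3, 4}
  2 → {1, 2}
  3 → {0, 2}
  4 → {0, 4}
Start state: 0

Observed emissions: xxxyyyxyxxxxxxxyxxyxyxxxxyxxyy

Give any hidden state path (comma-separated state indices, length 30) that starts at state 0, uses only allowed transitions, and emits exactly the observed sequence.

0,0,1,4,4,4,0,4,0,0,0,1,3,0,1,4,0,3,2,1,4,0,3,0,0,4,0,3,2,2

  t0 'x' -> {0,1,3}, take 0 (start)
  t1 'x' -> {0,1,3}, take 0 (0->0 ok)
  t2 'x' -> {0,1,3}, take 1 (0->1 ok)
  t3 'y' -> {2,4}, take 4 (1->4 ok)
  t4 'y' -> {2,4}, take 4 (4->4 ok)
  t5 'y' -> {2,4}, take 4 (4->4 ok)
  t6 'x' -> {0,1,3}, take 0 (4->0 ok)
  t7 'y' -> {2,4}, take 4 (0->4 ok)
  t8 'x' -> {0,1,3}, take 0 (4->0 ok)
  t9 'x' -> {0,1,3}, take 0 (0->0 ok)
  t10 'x' -> {0,1,3}, take 0 (0->0 ok)
  t11 'x' -> {0,1,3}, take 1 (0->1 ok)
  t12 'x' -> {0,1,3}, take 3 (1->3 ok)
  t13 'x' -> {0,1,3}, take 0 (3->0 ok)
  t14 'x' -> {0,1,3}, take 1 (0->1 ok)
  t15 'y' -> {2,4}, take 4 (1->4 ok)
  t16 'x' -> {0,1,3}, take 0 (4->0 ok)
  t17 'x' -> {0,1,3}, take 3 (0->3 ok)
  t18 'y' -> {2,4}, take 2 (3->2 ok)
  t19 'x' -> {0,1,3}, take 1 (2->1 ok)
  t20 'y' -> {2,4}, take 4 (1->4 ok)
  t21 'x' -> {0,1,3}, take 0 (4->0 ok)
  t22 'x' -> {0,1,3}, take 3 (0->3 ok)
  t23 'x' -> {0,1,3}, take 0 (3->0 ok)
  t24 'x' -> {0,1,3}, take 0 (0->0 ok)
  t25 'y' -> {2,4}, take 4 (0->4 ok)
  t26 'x' -> {0,1,3}, take 0 (4->0 ok)
  t27 'x' -> {0,1,3}, take 3 (0->3 ok)
  t28 'y' -> {2,4}, take 2 (3->2 ok)
  t29 'y' -> {2,4}, take 2 (2->2 ok)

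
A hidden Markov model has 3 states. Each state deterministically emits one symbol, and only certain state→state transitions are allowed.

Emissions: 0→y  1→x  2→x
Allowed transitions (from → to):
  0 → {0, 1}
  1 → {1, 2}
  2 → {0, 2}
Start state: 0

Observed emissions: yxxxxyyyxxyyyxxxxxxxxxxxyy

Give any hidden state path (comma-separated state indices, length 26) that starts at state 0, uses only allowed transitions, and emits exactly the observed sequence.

0,1,1,2,2,0,0,0,1,2,0,0,0,1,1,1,1,1,2,2,2,2,2,2,0,0

  t0 'y' -> {0}, take 0 (start)
  t1 'x' -> {1,2}, take 1 (0->1 ok)
  t2 'x' -> {1,2}, take 1 (1->1 ok)
  t3 'x' -> {1,2}, take 2 (1->2 ok)
  t4 'x' -> {1,2}, take 2 (2->2 ok)
  t5 'y' -> {0}, take 0 (2->0 ok)
  t6 'y' -> {0}, take 0 (0->0 ok)
  t7 'y' -> {0}, take 0 (0->0 ok)
  t8 'x' -> {1,2}, take 1 (0->1 ok)
  t9 'x' -> {1,2}, take 2 (1->2 ok)
  t10 'y' -> {0}, take 0 (2->0 ok)
  t11 'y' -> {0}, take 0 (0->0 ok)
  t12 'y' -> {0}, take 0 (0->0 ok)
  t13 'x' -> {1,2}, take 1 (0->1 ok)
  t14 'x' -> {1,2}, take 1 (1->1 ok)
  t15 'x' -> {1,2}, take 1 (1->1 ok)
  t16 'x' -> {1,2}, take 1 (1->1 ok)
  t17 'x' -> {1,2}, take 1 (1->1 ok)
  t18 'x' -> {1,2}, take 2 (1->2 ok)
  t19 'x' -> {1,2}, take 2 (2->2 ok)
  t20 'x' -> {1,2}, take 2 (2->2 ok)
  t21 'x' -> {1,2}, take 2 (2->2 ok)
  t22 'x' -> {1,2}, take 2 (2->2 ok)
  t23 'x' -> {1,2}, take 2 (2->2 ok)
  t24 'y' -> {0}, take 0 (2->0 ok)
  t25 'y' -> {0}, take 0 (0->0 ok)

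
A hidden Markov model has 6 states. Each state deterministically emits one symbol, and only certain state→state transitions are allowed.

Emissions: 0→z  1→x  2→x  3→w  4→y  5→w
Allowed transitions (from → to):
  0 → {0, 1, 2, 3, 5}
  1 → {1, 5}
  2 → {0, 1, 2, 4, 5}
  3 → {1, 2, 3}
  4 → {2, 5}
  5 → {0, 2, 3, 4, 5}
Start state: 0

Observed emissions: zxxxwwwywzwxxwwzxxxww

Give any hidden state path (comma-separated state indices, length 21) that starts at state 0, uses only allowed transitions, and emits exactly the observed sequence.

  pos 0: z in {0}, choose 0; start
  pos 1: x in {1,2}, choose 2; 0->2 ok
  pos 2: x in {1,2}, choose 1; 2->1 ok
  pos 3: x in {1,2}, choose 1; 1->1 ok
  pos 4: w in {3,5}, choose 5; 1->5 ok
  pos 5: w in {3,5}, choose 5; 5->5 ok
  pos 6: w in {3,5}, choose 5; 5->5 ok
  pos 7: y in {4}, choose 4; 5->4 ok
  pos 8: w in {3,5}, choose 5; 4->5 ok
  pos 9: z in {0}, choose 0; 5->0 ok
  pos 10: w in {3,5}, choose 3; 0->3 ok
  pos 11: x in {1,2}, choose 1; 3->1 ok
  pos 12: x in {1,2}, choose 1; 1->1 ok
  pos 13: w in {3,5}, choose 5; 1->5 ok
  pos 14: w in {3,5}, choose 5; 5->5 ok
  pos 15: z in {0}, choose 0; 5->0 ok
  pos 16: x in {1,2}, choose 1; 0->1 ok
  pos 17: x in {1,2}, choose 1; 1->1 ok
  pos 18: x in {1,2}, choose 1; 1->1 ok
  pos 19: w in {3,5}, choose 5; 1->5 ok
  pos 20: w in {3,5}, choose 3; 5->3 ok

0,2,1,1,5,5,5,4,5,0,3,1,1,5,5,0,1,1,1,5,3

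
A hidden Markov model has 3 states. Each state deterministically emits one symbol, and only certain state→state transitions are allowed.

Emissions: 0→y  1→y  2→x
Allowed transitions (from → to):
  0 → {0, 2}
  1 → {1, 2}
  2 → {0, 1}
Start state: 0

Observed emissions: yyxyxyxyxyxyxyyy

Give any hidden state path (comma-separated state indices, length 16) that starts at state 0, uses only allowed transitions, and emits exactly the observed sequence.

  0: obs=y cand={0,1} pick 0 [start]
  1: obs=y cand={0,1} pick 0 [0->0 ok]
  2: obs=x cand={2} pick 2 [0->2 ok]
  3: obs=y cand={0,1} pick 1 [2->1 ok]
  4: obs=x cand={2} pick 2 [1->2 ok]
  5: obs=y cand={0,1} pick 0 [2->0 ok]
  6: obs=x cand={2} pick 2 [0->2 ok]
  7: obs=y cand={0,1} pick 1 [2->1 ok]
  8: obs=x cand={2} pick 2 [1->2 ok]
  9: obs=y cand={0,1} pick 0 [2->0 ok]
  10: obs=x cand={2} pick 2 [0->2 ok]
  11: obs=y cand={0,1} pick 0 [2->0 ok]
  12: obs=x cand={2} pick 2 [0->2 ok]
  13: obs=y cand={0,1} pick 0 [2->0 ok]
  14: obs=y cand={0,1} pick 0 [0->0 ok]
  15: obs=y cand={0,1} pick 0 [0->0 ok]

0,0,2,1,2,0,2,1,2,0,2,0,2,0,0,0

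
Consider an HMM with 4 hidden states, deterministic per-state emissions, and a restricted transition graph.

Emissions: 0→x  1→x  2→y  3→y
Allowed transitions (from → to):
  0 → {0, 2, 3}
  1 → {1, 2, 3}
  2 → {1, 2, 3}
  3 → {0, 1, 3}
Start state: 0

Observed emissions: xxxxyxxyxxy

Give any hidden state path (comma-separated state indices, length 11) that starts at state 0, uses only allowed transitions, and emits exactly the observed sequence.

0,0,0,0,3,1,1,2,1,1,3

  0: obs=x cand={0,1} pick 0 [start]
  1: obs=x cand={0,1} pick 0 [0->0 ok]
  2: obs=x cand={0,1} pick 0 [0->0 ok]
  3: obs=x cand={0,1} pick 0 [0->0 ok]
  4: obs=y cand={2,3} pick 3 [0->3 ok]
  5: obs=x cand={0,1} pick 1 [3->1 ok]
  6: obs=x cand={0,1} pick 1 [1->1 ok]
  7: obs=y cand={2,3} pick 2 [1->2 ok]
  8: obs=x cand={0,1} pick 1 [2->1 ok]
  9: obs=x cand={0,1} pick 1 [1->1 ok]
  10: obs=y cand={2,3} pick 3 [1->3 ok]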